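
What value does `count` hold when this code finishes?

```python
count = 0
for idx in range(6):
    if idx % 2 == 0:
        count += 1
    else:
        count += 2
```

Let's trace through this code step by step.

Initialize: count = 0
Entering loop: for idx in range(6):

After execution: count = 9
9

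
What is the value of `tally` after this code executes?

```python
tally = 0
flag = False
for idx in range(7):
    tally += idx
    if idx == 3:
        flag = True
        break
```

Let's trace through this code step by step.

Initialize: tally = 0
Initialize: flag = False
Entering loop: for idx in range(7):

After execution: tally = 6
6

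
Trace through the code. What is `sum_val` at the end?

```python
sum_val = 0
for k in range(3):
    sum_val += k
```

Let's trace through this code step by step.

Initialize: sum_val = 0
Entering loop: for k in range(3):

After execution: sum_val = 3
3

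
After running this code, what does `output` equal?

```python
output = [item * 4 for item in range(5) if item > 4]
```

Let's trace through this code step by step.

Initialize: output = [item * 4 for item in range(5) if item > 4]

After execution: output = []
[]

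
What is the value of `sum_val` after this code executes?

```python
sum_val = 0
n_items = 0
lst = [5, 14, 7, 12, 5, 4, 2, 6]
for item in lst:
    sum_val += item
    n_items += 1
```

Let's trace through this code step by step.

Initialize: sum_val = 0
Initialize: n_items = 0
Initialize: lst = [5, 14, 7, 12, 5, 4, 2, 6]
Entering loop: for item in lst:

After execution: sum_val = 55
55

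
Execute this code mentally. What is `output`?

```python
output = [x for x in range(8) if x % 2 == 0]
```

Let's trace through this code step by step.

Initialize: output = [x for x in range(8) if x % 2 == 0]

After execution: output = [0, 2, 4, 6]
[0, 2, 4, 6]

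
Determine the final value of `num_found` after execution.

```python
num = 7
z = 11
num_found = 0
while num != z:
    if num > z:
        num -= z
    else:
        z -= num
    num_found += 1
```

Let's trace through this code step by step.

Initialize: num = 7
Initialize: z = 11
Initialize: num_found = 0
Entering loop: while num != z:

After execution: num_found = 5
5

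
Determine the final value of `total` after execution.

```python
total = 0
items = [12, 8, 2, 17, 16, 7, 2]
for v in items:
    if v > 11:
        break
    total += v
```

Let's trace through this code step by step.

Initialize: total = 0
Initialize: items = [12, 8, 2, 17, 16, 7, 2]
Entering loop: for v in items:

After execution: total = 0
0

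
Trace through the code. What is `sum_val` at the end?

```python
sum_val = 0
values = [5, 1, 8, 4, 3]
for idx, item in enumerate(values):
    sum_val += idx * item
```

Let's trace through this code step by step.

Initialize: sum_val = 0
Initialize: values = [5, 1, 8, 4, 3]
Entering loop: for idx, item in enumerate(values):

After execution: sum_val = 41
41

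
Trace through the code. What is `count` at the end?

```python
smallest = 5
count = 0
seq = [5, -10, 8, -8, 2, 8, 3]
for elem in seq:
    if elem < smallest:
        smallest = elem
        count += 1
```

Let's trace through this code step by step.

Initialize: smallest = 5
Initialize: count = 0
Initialize: seq = [5, -10, 8, -8, 2, 8, 3]
Entering loop: for elem in seq:

After execution: count = 1
1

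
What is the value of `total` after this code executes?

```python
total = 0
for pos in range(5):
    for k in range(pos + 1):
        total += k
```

Let's trace through this code step by step.

Initialize: total = 0
Entering loop: for pos in range(5):

After execution: total = 20
20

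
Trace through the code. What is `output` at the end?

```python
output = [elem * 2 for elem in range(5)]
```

Let's trace through this code step by step.

Initialize: output = [elem * 2 for elem in range(5)]

After execution: output = [0, 2, 4, 6, 8]
[0, 2, 4, 6, 8]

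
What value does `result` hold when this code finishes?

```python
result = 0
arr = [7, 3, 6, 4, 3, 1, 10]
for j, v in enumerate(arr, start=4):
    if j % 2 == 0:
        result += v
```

Let's trace through this code step by step.

Initialize: result = 0
Initialize: arr = [7, 3, 6, 4, 3, 1, 10]
Entering loop: for j, v in enumerate(arr, start=4):

After execution: result = 26
26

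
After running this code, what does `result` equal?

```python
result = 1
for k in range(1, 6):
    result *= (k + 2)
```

Let's trace through this code step by step.

Initialize: result = 1
Entering loop: for k in range(1, 6):

After execution: result = 2520
2520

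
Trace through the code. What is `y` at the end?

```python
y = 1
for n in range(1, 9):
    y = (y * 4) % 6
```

Let's trace through this code step by step.

Initialize: y = 1
Entering loop: for n in range(1, 9):

After execution: y = 4
4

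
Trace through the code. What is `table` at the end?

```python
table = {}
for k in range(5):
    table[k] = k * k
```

Let's trace through this code step by step.

Initialize: table = {}
Entering loop: for k in range(5):

After execution: table = {0: 0, 1: 1, 2: 4, 3: 9, 4: 16}
{0: 0, 1: 1, 2: 4, 3: 9, 4: 16}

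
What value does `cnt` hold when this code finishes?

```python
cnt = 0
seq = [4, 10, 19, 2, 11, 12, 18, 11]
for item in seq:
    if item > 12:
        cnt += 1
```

Let's trace through this code step by step.

Initialize: cnt = 0
Initialize: seq = [4, 10, 19, 2, 11, 12, 18, 11]
Entering loop: for item in seq:

After execution: cnt = 2
2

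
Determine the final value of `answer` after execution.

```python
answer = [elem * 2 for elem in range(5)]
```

Let's trace through this code step by step.

Initialize: answer = [elem * 2 for elem in range(5)]

After execution: answer = [0, 2, 4, 6, 8]
[0, 2, 4, 6, 8]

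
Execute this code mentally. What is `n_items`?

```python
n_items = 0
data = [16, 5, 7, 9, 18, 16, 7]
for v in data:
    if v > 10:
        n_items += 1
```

Let's trace through this code step by step.

Initialize: n_items = 0
Initialize: data = [16, 5, 7, 9, 18, 16, 7]
Entering loop: for v in data:

After execution: n_items = 3
3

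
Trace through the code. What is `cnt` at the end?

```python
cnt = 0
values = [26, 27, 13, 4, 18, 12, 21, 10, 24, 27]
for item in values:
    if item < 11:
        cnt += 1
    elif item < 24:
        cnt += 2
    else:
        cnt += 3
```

Let's trace through this code step by step.

Initialize: cnt = 0
Initialize: values = [26, 27, 13, 4, 18, 12, 21, 10, 24, 27]
Entering loop: for item in values:

After execution: cnt = 22
22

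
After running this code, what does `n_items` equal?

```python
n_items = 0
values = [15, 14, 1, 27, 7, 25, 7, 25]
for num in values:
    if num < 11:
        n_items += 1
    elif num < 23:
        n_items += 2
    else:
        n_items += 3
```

Let's trace through this code step by step.

Initialize: n_items = 0
Initialize: values = [15, 14, 1, 27, 7, 25, 7, 25]
Entering loop: for num in values:

After execution: n_items = 16
16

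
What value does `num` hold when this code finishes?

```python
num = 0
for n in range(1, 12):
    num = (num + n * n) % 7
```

Let's trace through this code step by step.

Initialize: num = 0
Entering loop: for n in range(1, 12):

After execution: num = 2
2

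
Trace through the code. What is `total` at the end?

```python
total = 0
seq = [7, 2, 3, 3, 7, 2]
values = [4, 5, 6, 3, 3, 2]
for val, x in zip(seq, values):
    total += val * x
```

Let's trace through this code step by step.

Initialize: total = 0
Initialize: seq = [7, 2, 3, 3, 7, 2]
Initialize: values = [4, 5, 6, 3, 3, 2]
Entering loop: for val, x in zip(seq, values):

After execution: total = 90
90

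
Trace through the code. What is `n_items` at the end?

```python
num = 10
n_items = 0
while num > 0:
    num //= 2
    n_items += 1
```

Let's trace through this code step by step.

Initialize: num = 10
Initialize: n_items = 0
Entering loop: while num > 0:

After execution: n_items = 4
4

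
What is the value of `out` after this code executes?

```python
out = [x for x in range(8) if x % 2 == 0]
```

Let's trace through this code step by step.

Initialize: out = [x for x in range(8) if x % 2 == 0]

After execution: out = [0, 2, 4, 6]
[0, 2, 4, 6]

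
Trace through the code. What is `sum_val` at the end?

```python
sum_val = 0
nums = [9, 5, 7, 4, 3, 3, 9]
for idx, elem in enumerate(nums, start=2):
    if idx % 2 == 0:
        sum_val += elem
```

Let's trace through this code step by step.

Initialize: sum_val = 0
Initialize: nums = [9, 5, 7, 4, 3, 3, 9]
Entering loop: for idx, elem in enumerate(nums, start=2):

After execution: sum_val = 28
28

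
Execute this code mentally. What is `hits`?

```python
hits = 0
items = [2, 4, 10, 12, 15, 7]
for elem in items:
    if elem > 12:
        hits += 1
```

Let's trace through this code step by step.

Initialize: hits = 0
Initialize: items = [2, 4, 10, 12, 15, 7]
Entering loop: for elem in items:

After execution: hits = 1
1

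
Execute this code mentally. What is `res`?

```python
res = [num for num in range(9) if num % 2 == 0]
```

Let's trace through this code step by step.

Initialize: res = [num for num in range(9) if num % 2 == 0]

After execution: res = [0, 2, 4, 6, 8]
[0, 2, 4, 6, 8]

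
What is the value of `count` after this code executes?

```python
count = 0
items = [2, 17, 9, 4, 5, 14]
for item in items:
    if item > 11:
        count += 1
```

Let's trace through this code step by step.

Initialize: count = 0
Initialize: items = [2, 17, 9, 4, 5, 14]
Entering loop: for item in items:

After execution: count = 2
2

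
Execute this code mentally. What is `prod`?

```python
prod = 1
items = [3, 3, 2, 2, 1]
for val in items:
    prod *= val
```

Let's trace through this code step by step.

Initialize: prod = 1
Initialize: items = [3, 3, 2, 2, 1]
Entering loop: for val in items:

After execution: prod = 36
36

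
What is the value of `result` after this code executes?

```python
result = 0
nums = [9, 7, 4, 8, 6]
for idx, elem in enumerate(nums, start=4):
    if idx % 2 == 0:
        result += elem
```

Let's trace through this code step by step.

Initialize: result = 0
Initialize: nums = [9, 7, 4, 8, 6]
Entering loop: for idx, elem in enumerate(nums, start=4):

After execution: result = 19
19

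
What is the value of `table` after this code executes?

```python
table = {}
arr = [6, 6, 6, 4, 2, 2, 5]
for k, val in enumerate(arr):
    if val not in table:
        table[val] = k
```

Let's trace through this code step by step.

Initialize: table = {}
Initialize: arr = [6, 6, 6, 4, 2, 2, 5]
Entering loop: for k, val in enumerate(arr):

After execution: table = {6: 0, 4: 3, 2: 4, 5: 6}
{6: 0, 4: 3, 2: 4, 5: 6}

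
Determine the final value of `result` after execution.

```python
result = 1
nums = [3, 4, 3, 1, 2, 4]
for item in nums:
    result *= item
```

Let's trace through this code step by step.

Initialize: result = 1
Initialize: nums = [3, 4, 3, 1, 2, 4]
Entering loop: for item in nums:

After execution: result = 288
288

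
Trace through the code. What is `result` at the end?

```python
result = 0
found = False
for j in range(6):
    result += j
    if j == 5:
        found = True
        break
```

Let's trace through this code step by step.

Initialize: result = 0
Initialize: found = False
Entering loop: for j in range(6):

After execution: result = 15
15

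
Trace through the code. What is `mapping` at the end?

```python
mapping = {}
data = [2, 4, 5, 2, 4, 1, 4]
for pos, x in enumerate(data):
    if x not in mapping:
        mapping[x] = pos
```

Let's trace through this code step by step.

Initialize: mapping = {}
Initialize: data = [2, 4, 5, 2, 4, 1, 4]
Entering loop: for pos, x in enumerate(data):

After execution: mapping = {2: 0, 4: 1, 5: 2, 1: 5}
{2: 0, 4: 1, 5: 2, 1: 5}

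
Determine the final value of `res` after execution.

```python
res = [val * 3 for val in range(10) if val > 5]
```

Let's trace through this code step by step.

Initialize: res = [val * 3 for val in range(10) if val > 5]

After execution: res = [18, 21, 24, 27]
[18, 21, 24, 27]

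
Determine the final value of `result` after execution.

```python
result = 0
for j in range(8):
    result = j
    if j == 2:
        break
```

Let's trace through this code step by step.

Initialize: result = 0
Entering loop: for j in range(8):

After execution: result = 2
2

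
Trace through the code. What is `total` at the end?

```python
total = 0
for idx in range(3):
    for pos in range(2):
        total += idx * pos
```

Let's trace through this code step by step.

Initialize: total = 0
Entering loop: for idx in range(3):

After execution: total = 3
3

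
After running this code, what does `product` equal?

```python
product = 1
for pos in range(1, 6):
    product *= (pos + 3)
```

Let's trace through this code step by step.

Initialize: product = 1
Entering loop: for pos in range(1, 6):

After execution: product = 6720
6720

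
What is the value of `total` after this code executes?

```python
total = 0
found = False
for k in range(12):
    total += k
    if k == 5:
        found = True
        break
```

Let's trace through this code step by step.

Initialize: total = 0
Initialize: found = False
Entering loop: for k in range(12):

After execution: total = 15
15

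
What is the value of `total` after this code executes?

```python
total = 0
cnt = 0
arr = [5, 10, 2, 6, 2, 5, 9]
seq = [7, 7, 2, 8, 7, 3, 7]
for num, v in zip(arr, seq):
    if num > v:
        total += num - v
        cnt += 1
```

Let's trace through this code step by step.

Initialize: total = 0
Initialize: cnt = 0
Initialize: arr = [5, 10, 2, 6, 2, 5, 9]
Initialize: seq = [7, 7, 2, 8, 7, 3, 7]
Entering loop: for num, v in zip(arr, seq):

After execution: total = 7
7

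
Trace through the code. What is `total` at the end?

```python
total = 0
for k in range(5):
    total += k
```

Let's trace through this code step by step.

Initialize: total = 0
Entering loop: for k in range(5):

After execution: total = 10
10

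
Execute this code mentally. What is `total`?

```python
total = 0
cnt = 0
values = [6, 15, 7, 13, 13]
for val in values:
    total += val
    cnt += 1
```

Let's trace through this code step by step.

Initialize: total = 0
Initialize: cnt = 0
Initialize: values = [6, 15, 7, 13, 13]
Entering loop: for val in values:

After execution: total = 54
54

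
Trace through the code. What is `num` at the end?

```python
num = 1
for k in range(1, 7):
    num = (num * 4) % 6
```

Let's trace through this code step by step.

Initialize: num = 1
Entering loop: for k in range(1, 7):

After execution: num = 4
4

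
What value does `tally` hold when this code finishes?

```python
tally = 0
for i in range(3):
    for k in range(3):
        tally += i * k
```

Let's trace through this code step by step.

Initialize: tally = 0
Entering loop: for i in range(3):

After execution: tally = 9
9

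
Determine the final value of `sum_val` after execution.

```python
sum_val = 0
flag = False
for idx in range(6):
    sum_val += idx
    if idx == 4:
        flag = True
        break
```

Let's trace through this code step by step.

Initialize: sum_val = 0
Initialize: flag = False
Entering loop: for idx in range(6):

After execution: sum_val = 10
10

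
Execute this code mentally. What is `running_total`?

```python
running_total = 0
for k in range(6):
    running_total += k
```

Let's trace through this code step by step.

Initialize: running_total = 0
Entering loop: for k in range(6):

After execution: running_total = 15
15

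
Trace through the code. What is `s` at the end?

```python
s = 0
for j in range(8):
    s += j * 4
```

Let's trace through this code step by step.

Initialize: s = 0
Entering loop: for j in range(8):

After execution: s = 112
112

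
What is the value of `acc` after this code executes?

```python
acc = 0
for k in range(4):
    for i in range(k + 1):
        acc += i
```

Let's trace through this code step by step.

Initialize: acc = 0
Entering loop: for k in range(4):

After execution: acc = 10
10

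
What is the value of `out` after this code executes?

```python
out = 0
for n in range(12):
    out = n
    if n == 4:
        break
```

Let's trace through this code step by step.

Initialize: out = 0
Entering loop: for n in range(12):

After execution: out = 4
4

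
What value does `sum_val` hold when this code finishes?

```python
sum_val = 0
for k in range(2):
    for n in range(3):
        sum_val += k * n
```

Let's trace through this code step by step.

Initialize: sum_val = 0
Entering loop: for k in range(2):

After execution: sum_val = 3
3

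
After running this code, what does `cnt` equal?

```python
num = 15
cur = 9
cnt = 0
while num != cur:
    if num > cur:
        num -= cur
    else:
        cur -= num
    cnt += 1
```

Let's trace through this code step by step.

Initialize: num = 15
Initialize: cur = 9
Initialize: cnt = 0
Entering loop: while num != cur:

After execution: cnt = 3
3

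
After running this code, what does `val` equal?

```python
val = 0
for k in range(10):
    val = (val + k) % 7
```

Let's trace through this code step by step.

Initialize: val = 0
Entering loop: for k in range(10):

After execution: val = 3
3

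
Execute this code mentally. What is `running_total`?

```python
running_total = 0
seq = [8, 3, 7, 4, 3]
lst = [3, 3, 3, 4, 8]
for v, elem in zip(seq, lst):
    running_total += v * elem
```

Let's trace through this code step by step.

Initialize: running_total = 0
Initialize: seq = [8, 3, 7, 4, 3]
Initialize: lst = [3, 3, 3, 4, 8]
Entering loop: for v, elem in zip(seq, lst):

After execution: running_total = 94
94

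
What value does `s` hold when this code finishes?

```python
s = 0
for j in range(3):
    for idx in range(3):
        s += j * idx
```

Let's trace through this code step by step.

Initialize: s = 0
Entering loop: for j in range(3):

After execution: s = 9
9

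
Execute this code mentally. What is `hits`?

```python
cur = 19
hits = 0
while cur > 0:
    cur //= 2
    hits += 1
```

Let's trace through this code step by step.

Initialize: cur = 19
Initialize: hits = 0
Entering loop: while cur > 0:

After execution: hits = 5
5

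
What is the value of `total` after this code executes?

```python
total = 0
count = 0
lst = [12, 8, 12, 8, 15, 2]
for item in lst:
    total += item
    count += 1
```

Let's trace through this code step by step.

Initialize: total = 0
Initialize: count = 0
Initialize: lst = [12, 8, 12, 8, 15, 2]
Entering loop: for item in lst:

After execution: total = 57
57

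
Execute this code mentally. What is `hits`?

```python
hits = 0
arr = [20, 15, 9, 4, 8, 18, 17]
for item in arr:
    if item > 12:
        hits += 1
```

Let's trace through this code step by step.

Initialize: hits = 0
Initialize: arr = [20, 15, 9, 4, 8, 18, 17]
Entering loop: for item in arr:

After execution: hits = 4
4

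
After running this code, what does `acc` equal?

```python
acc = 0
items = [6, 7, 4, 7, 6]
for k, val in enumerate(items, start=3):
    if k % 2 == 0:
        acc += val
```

Let's trace through this code step by step.

Initialize: acc = 0
Initialize: items = [6, 7, 4, 7, 6]
Entering loop: for k, val in enumerate(items, start=3):

After execution: acc = 14
14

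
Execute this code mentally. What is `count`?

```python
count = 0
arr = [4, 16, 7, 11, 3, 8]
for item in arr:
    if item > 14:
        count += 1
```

Let's trace through this code step by step.

Initialize: count = 0
Initialize: arr = [4, 16, 7, 11, 3, 8]
Entering loop: for item in arr:

After execution: count = 1
1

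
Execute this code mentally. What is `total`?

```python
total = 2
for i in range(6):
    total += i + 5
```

Let's trace through this code step by step.

Initialize: total = 2
Entering loop: for i in range(6):

After execution: total = 47
47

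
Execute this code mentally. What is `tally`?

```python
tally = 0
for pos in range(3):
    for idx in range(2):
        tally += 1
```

Let's trace through this code step by step.

Initialize: tally = 0
Entering loop: for pos in range(3):

After execution: tally = 6
6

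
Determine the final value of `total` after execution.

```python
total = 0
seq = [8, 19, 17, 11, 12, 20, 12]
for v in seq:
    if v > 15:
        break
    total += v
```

Let's trace through this code step by step.

Initialize: total = 0
Initialize: seq = [8, 19, 17, 11, 12, 20, 12]
Entering loop: for v in seq:

After execution: total = 8
8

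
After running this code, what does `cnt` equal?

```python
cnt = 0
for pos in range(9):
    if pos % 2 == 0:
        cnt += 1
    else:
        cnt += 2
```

Let's trace through this code step by step.

Initialize: cnt = 0
Entering loop: for pos in range(9):

After execution: cnt = 13
13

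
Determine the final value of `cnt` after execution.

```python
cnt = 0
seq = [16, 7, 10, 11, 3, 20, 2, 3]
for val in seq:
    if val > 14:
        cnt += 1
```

Let's trace through this code step by step.

Initialize: cnt = 0
Initialize: seq = [16, 7, 10, 11, 3, 20, 2, 3]
Entering loop: for val in seq:

After execution: cnt = 2
2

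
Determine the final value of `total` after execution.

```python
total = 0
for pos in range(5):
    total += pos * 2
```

Let's trace through this code step by step.

Initialize: total = 0
Entering loop: for pos in range(5):

After execution: total = 20
20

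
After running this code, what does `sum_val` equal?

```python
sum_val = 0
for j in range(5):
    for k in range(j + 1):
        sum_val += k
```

Let's trace through this code step by step.

Initialize: sum_val = 0
Entering loop: for j in range(5):

After execution: sum_val = 20
20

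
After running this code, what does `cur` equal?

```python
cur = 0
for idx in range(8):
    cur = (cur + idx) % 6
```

Let's trace through this code step by step.

Initialize: cur = 0
Entering loop: for idx in range(8):

After execution: cur = 4
4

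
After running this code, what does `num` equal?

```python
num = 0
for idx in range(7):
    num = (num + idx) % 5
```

Let's trace through this code step by step.

Initialize: num = 0
Entering loop: for idx in range(7):

After execution: num = 1
1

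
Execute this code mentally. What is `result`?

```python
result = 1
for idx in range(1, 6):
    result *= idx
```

Let's trace through this code step by step.

Initialize: result = 1
Entering loop: for idx in range(1, 6):

After execution: result = 120
120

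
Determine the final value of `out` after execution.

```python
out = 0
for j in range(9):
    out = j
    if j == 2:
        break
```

Let's trace through this code step by step.

Initialize: out = 0
Entering loop: for j in range(9):

After execution: out = 2
2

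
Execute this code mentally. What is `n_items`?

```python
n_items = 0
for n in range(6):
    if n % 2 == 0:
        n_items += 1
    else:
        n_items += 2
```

Let's trace through this code step by step.

Initialize: n_items = 0
Entering loop: for n in range(6):

After execution: n_items = 9
9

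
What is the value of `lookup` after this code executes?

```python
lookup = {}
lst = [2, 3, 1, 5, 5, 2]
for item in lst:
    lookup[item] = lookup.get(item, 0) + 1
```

Let's trace through this code step by step.

Initialize: lookup = {}
Initialize: lst = [2, 3, 1, 5, 5, 2]
Entering loop: for item in lst:

After execution: lookup = {2: 2, 3: 1, 1: 1, 5: 2}
{2: 2, 3: 1, 1: 1, 5: 2}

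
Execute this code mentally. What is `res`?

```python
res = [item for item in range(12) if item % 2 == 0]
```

Let's trace through this code step by step.

Initialize: res = [item for item in range(12) if item % 2 == 0]

After execution: res = [0, 2, 4, 6, 8, 10]
[0, 2, 4, 6, 8, 10]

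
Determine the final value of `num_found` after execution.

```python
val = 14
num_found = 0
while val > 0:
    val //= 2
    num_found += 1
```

Let's trace through this code step by step.

Initialize: val = 14
Initialize: num_found = 0
Entering loop: while val > 0:

After execution: num_found = 4
4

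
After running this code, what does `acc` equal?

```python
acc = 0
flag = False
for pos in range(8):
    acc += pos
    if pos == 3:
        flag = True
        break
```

Let's trace through this code step by step.

Initialize: acc = 0
Initialize: flag = False
Entering loop: for pos in range(8):

After execution: acc = 6
6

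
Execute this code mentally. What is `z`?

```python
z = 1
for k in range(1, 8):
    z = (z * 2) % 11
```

Let's trace through this code step by step.

Initialize: z = 1
Entering loop: for k in range(1, 8):

After execution: z = 7
7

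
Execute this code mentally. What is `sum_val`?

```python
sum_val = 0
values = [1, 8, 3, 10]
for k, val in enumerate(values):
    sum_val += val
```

Let's trace through this code step by step.

Initialize: sum_val = 0
Initialize: values = [1, 8, 3, 10]
Entering loop: for k, val in enumerate(values):

After execution: sum_val = 22
22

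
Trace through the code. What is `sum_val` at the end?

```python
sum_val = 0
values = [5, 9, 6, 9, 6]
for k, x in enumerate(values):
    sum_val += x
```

Let's trace through this code step by step.

Initialize: sum_val = 0
Initialize: values = [5, 9, 6, 9, 6]
Entering loop: for k, x in enumerate(values):

After execution: sum_val = 35
35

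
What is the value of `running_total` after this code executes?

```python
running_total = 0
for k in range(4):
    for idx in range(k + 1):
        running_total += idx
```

Let's trace through this code step by step.

Initialize: running_total = 0
Entering loop: for k in range(4):

After execution: running_total = 10
10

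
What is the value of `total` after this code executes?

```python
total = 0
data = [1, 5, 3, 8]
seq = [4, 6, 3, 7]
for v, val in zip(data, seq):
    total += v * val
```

Let's trace through this code step by step.

Initialize: total = 0
Initialize: data = [1, 5, 3, 8]
Initialize: seq = [4, 6, 3, 7]
Entering loop: for v, val in zip(data, seq):

After execution: total = 99
99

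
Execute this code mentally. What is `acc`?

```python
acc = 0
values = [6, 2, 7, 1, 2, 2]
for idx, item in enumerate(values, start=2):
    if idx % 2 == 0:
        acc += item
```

Let's trace through this code step by step.

Initialize: acc = 0
Initialize: values = [6, 2, 7, 1, 2, 2]
Entering loop: for idx, item in enumerate(values, start=2):

After execution: acc = 15
15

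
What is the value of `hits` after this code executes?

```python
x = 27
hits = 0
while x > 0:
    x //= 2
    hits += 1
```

Let's trace through this code step by step.

Initialize: x = 27
Initialize: hits = 0
Entering loop: while x > 0:

After execution: hits = 5
5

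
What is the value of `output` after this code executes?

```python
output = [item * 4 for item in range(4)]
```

Let's trace through this code step by step.

Initialize: output = [item * 4 for item in range(4)]

After execution: output = [0, 4, 8, 12]
[0, 4, 8, 12]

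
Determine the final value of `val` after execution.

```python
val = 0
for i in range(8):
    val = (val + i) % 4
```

Let's trace through this code step by step.

Initialize: val = 0
Entering loop: for i in range(8):

After execution: val = 0
0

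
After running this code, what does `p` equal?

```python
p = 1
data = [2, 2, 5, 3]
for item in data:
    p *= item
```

Let's trace through this code step by step.

Initialize: p = 1
Initialize: data = [2, 2, 5, 3]
Entering loop: for item in data:

After execution: p = 60
60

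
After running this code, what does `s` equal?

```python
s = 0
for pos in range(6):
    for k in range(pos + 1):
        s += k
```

Let's trace through this code step by step.

Initialize: s = 0
Entering loop: for pos in range(6):

After execution: s = 35
35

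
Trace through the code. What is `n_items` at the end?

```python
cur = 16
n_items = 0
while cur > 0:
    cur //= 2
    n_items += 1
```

Let's trace through this code step by step.

Initialize: cur = 16
Initialize: n_items = 0
Entering loop: while cur > 0:

After execution: n_items = 5
5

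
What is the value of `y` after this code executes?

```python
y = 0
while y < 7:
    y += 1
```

Let's trace through this code step by step.

Initialize: y = 0
Entering loop: while y < 7:

After execution: y = 7
7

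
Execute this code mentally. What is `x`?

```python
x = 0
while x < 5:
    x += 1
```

Let's trace through this code step by step.

Initialize: x = 0
Entering loop: while x < 5:

After execution: x = 5
5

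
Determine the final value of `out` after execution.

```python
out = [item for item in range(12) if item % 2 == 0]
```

Let's trace through this code step by step.

Initialize: out = [item for item in range(12) if item % 2 == 0]

After execution: out = [0, 2, 4, 6, 8, 10]
[0, 2, 4, 6, 8, 10]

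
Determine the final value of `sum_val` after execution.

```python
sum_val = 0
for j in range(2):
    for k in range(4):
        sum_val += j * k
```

Let's trace through this code step by step.

Initialize: sum_val = 0
Entering loop: for j in range(2):

After execution: sum_val = 6
6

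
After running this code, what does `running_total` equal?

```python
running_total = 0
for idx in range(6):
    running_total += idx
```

Let's trace through this code step by step.

Initialize: running_total = 0
Entering loop: for idx in range(6):

After execution: running_total = 15
15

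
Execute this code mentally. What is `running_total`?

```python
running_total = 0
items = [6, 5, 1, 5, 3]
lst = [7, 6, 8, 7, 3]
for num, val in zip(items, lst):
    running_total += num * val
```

Let's trace through this code step by step.

Initialize: running_total = 0
Initialize: items = [6, 5, 1, 5, 3]
Initialize: lst = [7, 6, 8, 7, 3]
Entering loop: for num, val in zip(items, lst):

After execution: running_total = 124
124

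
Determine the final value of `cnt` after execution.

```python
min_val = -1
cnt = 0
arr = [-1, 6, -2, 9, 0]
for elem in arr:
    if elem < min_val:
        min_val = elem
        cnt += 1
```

Let's trace through this code step by step.

Initialize: min_val = -1
Initialize: cnt = 0
Initialize: arr = [-1, 6, -2, 9, 0]
Entering loop: for elem in arr:

After execution: cnt = 1
1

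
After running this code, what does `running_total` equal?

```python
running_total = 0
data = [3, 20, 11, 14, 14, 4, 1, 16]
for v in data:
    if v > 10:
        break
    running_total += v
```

Let's trace through this code step by step.

Initialize: running_total = 0
Initialize: data = [3, 20, 11, 14, 14, 4, 1, 16]
Entering loop: for v in data:

After execution: running_total = 3
3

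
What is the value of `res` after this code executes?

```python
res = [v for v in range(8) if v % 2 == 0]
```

Let's trace through this code step by step.

Initialize: res = [v for v in range(8) if v % 2 == 0]

After execution: res = [0, 2, 4, 6]
[0, 2, 4, 6]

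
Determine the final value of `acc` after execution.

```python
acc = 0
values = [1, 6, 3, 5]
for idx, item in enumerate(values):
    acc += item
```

Let's trace through this code step by step.

Initialize: acc = 0
Initialize: values = [1, 6, 3, 5]
Entering loop: for idx, item in enumerate(values):

After execution: acc = 15
15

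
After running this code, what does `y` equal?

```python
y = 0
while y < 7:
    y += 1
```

Let's trace through this code step by step.

Initialize: y = 0
Entering loop: while y < 7:

After execution: y = 7
7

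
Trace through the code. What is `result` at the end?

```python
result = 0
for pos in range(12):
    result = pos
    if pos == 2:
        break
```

Let's trace through this code step by step.

Initialize: result = 0
Entering loop: for pos in range(12):

After execution: result = 2
2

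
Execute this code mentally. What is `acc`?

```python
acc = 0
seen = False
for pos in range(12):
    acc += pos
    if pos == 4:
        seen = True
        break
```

Let's trace through this code step by step.

Initialize: acc = 0
Initialize: seen = False
Entering loop: for pos in range(12):

After execution: acc = 10
10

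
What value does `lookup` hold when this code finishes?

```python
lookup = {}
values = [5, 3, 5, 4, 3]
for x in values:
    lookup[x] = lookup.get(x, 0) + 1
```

Let's trace through this code step by step.

Initialize: lookup = {}
Initialize: values = [5, 3, 5, 4, 3]
Entering loop: for x in values:

After execution: lookup = {5: 2, 3: 2, 4: 1}
{5: 2, 3: 2, 4: 1}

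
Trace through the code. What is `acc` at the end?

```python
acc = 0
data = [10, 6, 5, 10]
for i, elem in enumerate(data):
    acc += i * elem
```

Let's trace through this code step by step.

Initialize: acc = 0
Initialize: data = [10, 6, 5, 10]
Entering loop: for i, elem in enumerate(data):

After execution: acc = 46
46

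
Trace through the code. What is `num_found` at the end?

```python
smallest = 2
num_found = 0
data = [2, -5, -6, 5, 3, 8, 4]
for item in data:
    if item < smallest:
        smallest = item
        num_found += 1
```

Let's trace through this code step by step.

Initialize: smallest = 2
Initialize: num_found = 0
Initialize: data = [2, -5, -6, 5, 3, 8, 4]
Entering loop: for item in data:

After execution: num_found = 2
2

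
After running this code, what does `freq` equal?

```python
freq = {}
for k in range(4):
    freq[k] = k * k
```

Let's trace through this code step by step.

Initialize: freq = {}
Entering loop: for k in range(4):

After execution: freq = {0: 0, 1: 1, 2: 4, 3: 9}
{0: 0, 1: 1, 2: 4, 3: 9}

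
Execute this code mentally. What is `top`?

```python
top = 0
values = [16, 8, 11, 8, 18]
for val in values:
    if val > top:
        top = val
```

Let's trace through this code step by step.

Initialize: top = 0
Initialize: values = [16, 8, 11, 8, 18]
Entering loop: for val in values:

After execution: top = 18
18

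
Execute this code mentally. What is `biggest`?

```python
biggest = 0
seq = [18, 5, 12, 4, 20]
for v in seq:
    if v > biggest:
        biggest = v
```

Let's trace through this code step by step.

Initialize: biggest = 0
Initialize: seq = [18, 5, 12, 4, 20]
Entering loop: for v in seq:

After execution: biggest = 20
20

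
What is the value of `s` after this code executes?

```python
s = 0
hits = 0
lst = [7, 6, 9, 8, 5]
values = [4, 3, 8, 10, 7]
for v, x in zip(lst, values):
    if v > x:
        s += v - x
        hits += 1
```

Let's trace through this code step by step.

Initialize: s = 0
Initialize: hits = 0
Initialize: lst = [7, 6, 9, 8, 5]
Initialize: values = [4, 3, 8, 10, 7]
Entering loop: for v, x in zip(lst, values):

After execution: s = 7
7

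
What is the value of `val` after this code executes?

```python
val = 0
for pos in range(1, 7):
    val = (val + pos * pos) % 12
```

Let's trace through this code step by step.

Initialize: val = 0
Entering loop: for pos in range(1, 7):

After execution: val = 7
7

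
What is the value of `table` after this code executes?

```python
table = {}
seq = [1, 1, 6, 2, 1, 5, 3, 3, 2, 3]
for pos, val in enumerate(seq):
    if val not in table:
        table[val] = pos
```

Let's trace through this code step by step.

Initialize: table = {}
Initialize: seq = [1, 1, 6, 2, 1, 5, 3, 3, 2, 3]
Entering loop: for pos, val in enumerate(seq):

After execution: table = {1: 0, 6: 2, 2: 3, 5: 5, 3: 6}
{1: 0, 6: 2, 2: 3, 5: 5, 3: 6}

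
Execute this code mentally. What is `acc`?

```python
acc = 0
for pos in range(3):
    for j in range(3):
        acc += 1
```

Let's trace through this code step by step.

Initialize: acc = 0
Entering loop: for pos in range(3):

After execution: acc = 9
9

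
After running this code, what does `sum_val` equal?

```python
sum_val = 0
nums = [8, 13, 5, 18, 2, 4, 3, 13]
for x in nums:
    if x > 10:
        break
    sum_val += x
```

Let's trace through this code step by step.

Initialize: sum_val = 0
Initialize: nums = [8, 13, 5, 18, 2, 4, 3, 13]
Entering loop: for x in nums:

After execution: sum_val = 8
8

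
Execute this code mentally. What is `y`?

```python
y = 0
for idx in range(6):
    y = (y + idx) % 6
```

Let's trace through this code step by step.

Initialize: y = 0
Entering loop: for idx in range(6):

After execution: y = 3
3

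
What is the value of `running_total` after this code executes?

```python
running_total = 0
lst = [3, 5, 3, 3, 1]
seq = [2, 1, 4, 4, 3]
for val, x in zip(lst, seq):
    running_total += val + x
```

Let's trace through this code step by step.

Initialize: running_total = 0
Initialize: lst = [3, 5, 3, 3, 1]
Initialize: seq = [2, 1, 4, 4, 3]
Entering loop: for val, x in zip(lst, seq):

After execution: running_total = 29
29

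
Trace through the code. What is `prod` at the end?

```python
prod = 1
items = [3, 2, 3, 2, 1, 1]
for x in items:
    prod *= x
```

Let's trace through this code step by step.

Initialize: prod = 1
Initialize: items = [3, 2, 3, 2, 1, 1]
Entering loop: for x in items:

After execution: prod = 36
36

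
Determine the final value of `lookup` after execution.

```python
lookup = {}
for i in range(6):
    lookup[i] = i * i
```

Let's trace through this code step by step.

Initialize: lookup = {}
Entering loop: for i in range(6):

After execution: lookup = {0: 0, 1: 1, 2: 4, 3: 9, 4: 16, 5: 25}
{0: 0, 1: 1, 2: 4, 3: 9, 4: 16, 5: 25}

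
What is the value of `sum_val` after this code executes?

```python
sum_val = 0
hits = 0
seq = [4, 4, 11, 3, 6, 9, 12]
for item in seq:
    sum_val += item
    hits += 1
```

Let's trace through this code step by step.

Initialize: sum_val = 0
Initialize: hits = 0
Initialize: seq = [4, 4, 11, 3, 6, 9, 12]
Entering loop: for item in seq:

After execution: sum_val = 49
49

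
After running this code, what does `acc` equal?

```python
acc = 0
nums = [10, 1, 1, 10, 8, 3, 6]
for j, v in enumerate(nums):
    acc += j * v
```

Let's trace through this code step by step.

Initialize: acc = 0
Initialize: nums = [10, 1, 1, 10, 8, 3, 6]
Entering loop: for j, v in enumerate(nums):

After execution: acc = 116
116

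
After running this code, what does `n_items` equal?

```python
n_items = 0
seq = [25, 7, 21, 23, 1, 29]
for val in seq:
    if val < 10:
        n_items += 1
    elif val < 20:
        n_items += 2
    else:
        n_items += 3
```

Let's trace through this code step by step.

Initialize: n_items = 0
Initialize: seq = [25, 7, 21, 23, 1, 29]
Entering loop: for val in seq:

After execution: n_items = 14
14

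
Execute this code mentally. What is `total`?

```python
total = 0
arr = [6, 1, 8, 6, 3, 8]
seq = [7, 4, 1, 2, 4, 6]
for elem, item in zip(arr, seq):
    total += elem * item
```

Let's trace through this code step by step.

Initialize: total = 0
Initialize: arr = [6, 1, 8, 6, 3, 8]
Initialize: seq = [7, 4, 1, 2, 4, 6]
Entering loop: for elem, item in zip(arr, seq):

After execution: total = 126
126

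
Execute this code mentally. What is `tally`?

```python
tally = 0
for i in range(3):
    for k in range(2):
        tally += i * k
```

Let's trace through this code step by step.

Initialize: tally = 0
Entering loop: for i in range(3):

After execution: tally = 3
3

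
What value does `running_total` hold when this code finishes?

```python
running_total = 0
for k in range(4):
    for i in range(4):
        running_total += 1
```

Let's trace through this code step by step.

Initialize: running_total = 0
Entering loop: for k in range(4):

After execution: running_total = 16
16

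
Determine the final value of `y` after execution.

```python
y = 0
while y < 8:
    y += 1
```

Let's trace through this code step by step.

Initialize: y = 0
Entering loop: while y < 8:

After execution: y = 8
8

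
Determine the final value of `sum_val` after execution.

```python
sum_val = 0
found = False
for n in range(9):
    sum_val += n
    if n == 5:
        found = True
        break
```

Let's trace through this code step by step.

Initialize: sum_val = 0
Initialize: found = False
Entering loop: for n in range(9):

After execution: sum_val = 15
15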